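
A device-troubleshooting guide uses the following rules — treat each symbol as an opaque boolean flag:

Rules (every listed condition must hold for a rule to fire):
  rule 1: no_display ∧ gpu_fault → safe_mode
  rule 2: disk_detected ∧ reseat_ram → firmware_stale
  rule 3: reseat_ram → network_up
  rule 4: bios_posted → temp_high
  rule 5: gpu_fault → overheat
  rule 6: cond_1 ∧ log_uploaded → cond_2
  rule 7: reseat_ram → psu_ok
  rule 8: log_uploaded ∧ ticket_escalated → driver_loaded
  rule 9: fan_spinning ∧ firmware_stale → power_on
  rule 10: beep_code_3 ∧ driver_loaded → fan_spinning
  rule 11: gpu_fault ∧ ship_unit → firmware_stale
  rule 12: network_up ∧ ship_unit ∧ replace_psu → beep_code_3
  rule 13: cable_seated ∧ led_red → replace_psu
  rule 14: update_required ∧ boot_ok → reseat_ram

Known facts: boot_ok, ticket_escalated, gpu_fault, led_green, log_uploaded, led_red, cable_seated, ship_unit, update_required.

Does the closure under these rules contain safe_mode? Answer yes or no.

no

Round 1 fires rule 5, rule 8, rule 11, rule 13, rule 14, giving overheat, driver_loaded, firmware_stale, replace_psu, reseat_ram.
Round 2 fires rule 3, rule 7, giving network_up, psu_ok.
Round 3 fires rule 12, giving beep_code_3.
Round 4 fires rule 10, giving fan_spinning.
Round 5 fires rule 9, giving power_on.
Fixed point reached. safe_mode is concluded only by rule 1; rule 1 needs no_display (never derived).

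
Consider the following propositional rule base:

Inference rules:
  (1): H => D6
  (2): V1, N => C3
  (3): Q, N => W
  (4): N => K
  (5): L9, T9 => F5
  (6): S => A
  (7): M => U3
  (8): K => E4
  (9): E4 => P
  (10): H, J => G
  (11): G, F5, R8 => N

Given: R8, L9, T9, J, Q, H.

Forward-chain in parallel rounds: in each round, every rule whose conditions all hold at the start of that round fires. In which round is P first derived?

Round 1: (1) [H => D6]; (5) [L9, T9 => F5]; (10) [H, J => G]. New: D6, F5, G.
Round 2: (11) [G, F5, R8 => N]. New: N.
Round 3: (3) [Q, N => W]; (4) [N => K]. New: W, K.
Round 4: (8) [K => E4]. New: E4.
Round 5: (9) [E4 => P]. New: P.
P first appears in round 5.

5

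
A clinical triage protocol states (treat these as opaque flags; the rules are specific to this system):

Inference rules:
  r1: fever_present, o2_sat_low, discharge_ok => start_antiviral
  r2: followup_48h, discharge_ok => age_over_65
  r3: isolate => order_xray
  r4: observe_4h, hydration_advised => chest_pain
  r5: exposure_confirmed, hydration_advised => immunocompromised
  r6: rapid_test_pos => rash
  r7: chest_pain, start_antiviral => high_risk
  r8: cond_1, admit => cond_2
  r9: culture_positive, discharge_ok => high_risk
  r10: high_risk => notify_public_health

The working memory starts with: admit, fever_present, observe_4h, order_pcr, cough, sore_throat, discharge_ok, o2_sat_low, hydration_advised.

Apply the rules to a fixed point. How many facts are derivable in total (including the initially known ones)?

13

Round 1: r1 [fever_present, o2_sat_low, discharge_ok => start_antiviral]; r4 [observe_4h, hydration_advised => chest_pain]. New: start_antiviral, chest_pain.
Round 2: r7 [chest_pain, start_antiviral => high_risk]. New: high_risk.
Round 3: r10 [high_risk => notify_public_health]. New: notify_public_health.
Closure: {admit, chest_pain, cough, discharge_ok, fever_present, high_risk, hydration_advised, notify_public_health, o2_sat_low, observe_4h, order_pcr, sore_throat, start_antiviral} — 13 facts.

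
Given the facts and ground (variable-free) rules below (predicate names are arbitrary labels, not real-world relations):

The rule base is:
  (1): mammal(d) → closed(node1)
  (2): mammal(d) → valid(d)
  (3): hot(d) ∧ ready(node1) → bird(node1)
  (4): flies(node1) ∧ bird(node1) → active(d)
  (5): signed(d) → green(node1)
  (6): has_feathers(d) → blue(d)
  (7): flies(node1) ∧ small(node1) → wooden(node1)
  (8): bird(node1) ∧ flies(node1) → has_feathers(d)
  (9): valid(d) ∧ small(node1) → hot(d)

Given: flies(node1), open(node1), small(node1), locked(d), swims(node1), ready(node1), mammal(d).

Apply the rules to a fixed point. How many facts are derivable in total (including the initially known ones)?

Round 1: (1) [mammal(d) → closed(node1)]; (2) [mammal(d) → valid(d)]; (7) [flies(node1) ∧ small(node1) → wooden(node1)]. Adds closed(node1), valid(d), wooden(node1).
Round 2: (9) [valid(d) ∧ small(node1) → hot(d)]. Adds hot(d).
Round 3: (3) [hot(d) ∧ ready(node1) → bird(node1)]. Adds bird(node1).
Round 4: (4) [flies(node1) ∧ bird(node1) → active(d)]; (8) [bird(node1) ∧ flies(node1) → has_feathers(d)]. Adds active(d), has_feathers(d).
Round 5: (6) [has_feathers(d) → blue(d)]. Adds blue(d).
Closure: {active(d), bird(node1), blue(d), closed(node1), flies(node1), has_feathers(d), hot(d), locked(d), mammal(d), open(node1), ready(node1), small(node1), swims(node1), valid(d), wooden(node1)} — 15 facts.

15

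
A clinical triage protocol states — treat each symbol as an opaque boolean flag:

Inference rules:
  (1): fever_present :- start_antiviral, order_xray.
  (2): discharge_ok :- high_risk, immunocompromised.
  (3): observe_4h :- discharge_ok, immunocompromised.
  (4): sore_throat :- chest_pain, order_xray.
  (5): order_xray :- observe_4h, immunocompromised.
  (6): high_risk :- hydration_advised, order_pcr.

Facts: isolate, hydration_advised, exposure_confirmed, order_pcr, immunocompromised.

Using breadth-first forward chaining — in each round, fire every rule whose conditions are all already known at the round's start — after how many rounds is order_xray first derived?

4

Round 1: (6) [high_risk :- hydration_advised, order_pcr.]. New: high_risk.
Round 2: (2) [discharge_ok :- high_risk, immunocompromised.]. New: discharge_ok.
Round 3: (3) [observe_4h :- discharge_ok, immunocompromised.]. New: observe_4h.
Round 4: (5) [order_xray :- observe_4h, immunocompromised.]. New: order_xray.
order_xray first appears in round 4.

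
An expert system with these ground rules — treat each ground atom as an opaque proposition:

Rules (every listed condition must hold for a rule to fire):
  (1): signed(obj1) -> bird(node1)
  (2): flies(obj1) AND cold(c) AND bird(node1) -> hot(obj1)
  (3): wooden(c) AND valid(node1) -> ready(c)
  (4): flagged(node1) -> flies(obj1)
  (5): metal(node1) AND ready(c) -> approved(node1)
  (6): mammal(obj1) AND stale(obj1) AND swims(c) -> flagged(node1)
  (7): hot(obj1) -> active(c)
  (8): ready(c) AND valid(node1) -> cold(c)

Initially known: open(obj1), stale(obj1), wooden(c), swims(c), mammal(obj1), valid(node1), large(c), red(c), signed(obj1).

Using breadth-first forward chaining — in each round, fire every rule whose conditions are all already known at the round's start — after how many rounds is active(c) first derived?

4

Round 1: (1) [signed(obj1) -> bird(node1)]; (3) [wooden(c) AND valid(node1) -> ready(c)]; (6) [mammal(obj1) AND stale(obj1) AND swims(c) -> flagged(node1)]. New: bird(node1), ready(c), flagged(node1).
Round 2: (4) [flagged(node1) -> flies(obj1)]; (8) [ready(c) AND valid(node1) -> cold(c)]. New: flies(obj1), cold(c).
Round 3: (2) [flies(obj1) AND cold(c) AND bird(node1) -> hot(obj1)]. New: hot(obj1).
Round 4: (7) [hot(obj1) -> active(c)]. New: active(c).
active(c) first appears in round 4.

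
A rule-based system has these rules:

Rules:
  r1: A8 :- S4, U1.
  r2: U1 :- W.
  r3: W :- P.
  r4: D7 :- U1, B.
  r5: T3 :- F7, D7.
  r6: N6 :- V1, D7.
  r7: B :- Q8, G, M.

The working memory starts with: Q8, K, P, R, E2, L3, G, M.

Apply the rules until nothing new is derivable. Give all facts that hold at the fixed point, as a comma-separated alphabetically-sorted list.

B, D7, E2, G, K, L3, M, P, Q8, R, U1, W

[1] r3 [W :- P.]; r7 [B :- Q8, G, M.]. ⇒ new: W, B.
[2] r2 [U1 :- W.]. ⇒ new: U1.
[3] r4 [D7 :- U1, B.]. ⇒ new: D7.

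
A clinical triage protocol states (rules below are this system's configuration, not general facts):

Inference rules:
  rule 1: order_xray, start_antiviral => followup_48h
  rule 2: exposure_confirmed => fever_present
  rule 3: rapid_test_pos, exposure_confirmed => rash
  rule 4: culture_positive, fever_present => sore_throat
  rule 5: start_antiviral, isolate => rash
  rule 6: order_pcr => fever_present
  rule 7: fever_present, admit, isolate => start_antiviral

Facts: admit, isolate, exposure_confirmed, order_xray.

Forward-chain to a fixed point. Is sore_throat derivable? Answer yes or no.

[1] rule 2 [exposure_confirmed => fever_present]. ⇒ new: fever_present.
[2] rule 7 [fever_present, admit, isolate => start_antiviral]. ⇒ new: start_antiviral.
[3] rule 1 [order_xray, start_antiviral => followup_48h]; rule 5 [start_antiviral, isolate => rash]. ⇒ new: followup_48h, rash.
Fixed point reached. sore_throat is concluded only by rule 4; rule 4 needs culture_positive (never derived).

no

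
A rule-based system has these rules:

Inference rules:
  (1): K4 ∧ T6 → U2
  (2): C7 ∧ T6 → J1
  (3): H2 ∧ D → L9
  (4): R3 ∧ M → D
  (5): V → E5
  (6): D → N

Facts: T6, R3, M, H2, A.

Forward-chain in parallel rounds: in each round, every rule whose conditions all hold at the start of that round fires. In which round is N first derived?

2

Round 1 — (4), derive D.
Round 2 — (3), (6), derive L9, N.
N first appears in round 2.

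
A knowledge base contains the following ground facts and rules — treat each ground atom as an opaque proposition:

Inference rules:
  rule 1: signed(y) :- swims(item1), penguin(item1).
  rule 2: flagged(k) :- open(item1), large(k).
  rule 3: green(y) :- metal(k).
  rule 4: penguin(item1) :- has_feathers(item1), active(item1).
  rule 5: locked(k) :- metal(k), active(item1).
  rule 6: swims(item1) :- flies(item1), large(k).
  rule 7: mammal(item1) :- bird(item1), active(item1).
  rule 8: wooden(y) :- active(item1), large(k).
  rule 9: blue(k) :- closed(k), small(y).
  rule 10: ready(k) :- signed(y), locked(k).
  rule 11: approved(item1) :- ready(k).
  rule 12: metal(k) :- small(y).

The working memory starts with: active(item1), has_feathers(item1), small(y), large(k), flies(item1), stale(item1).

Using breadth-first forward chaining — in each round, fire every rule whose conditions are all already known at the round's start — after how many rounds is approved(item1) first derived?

4

Round 1 fires rule 4, rule 6, rule 8, rule 12, giving penguin(item1), swims(item1), wooden(y), metal(k).
Round 2 fires rule 1, rule 3, rule 5, giving signed(y), green(y), locked(k).
Round 3 fires rule 10, giving ready(k).
Round 4 fires rule 11, giving approved(item1).
approved(item1) first appears in round 4.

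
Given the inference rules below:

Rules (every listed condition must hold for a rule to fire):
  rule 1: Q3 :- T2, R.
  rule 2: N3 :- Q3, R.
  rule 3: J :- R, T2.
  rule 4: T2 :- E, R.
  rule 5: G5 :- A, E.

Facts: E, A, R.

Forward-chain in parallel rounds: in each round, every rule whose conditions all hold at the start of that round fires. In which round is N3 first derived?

3

Round 1: rule 4 [T2 :- E, R.]; rule 5 [G5 :- A, E.]. New: T2, G5.
Round 2: rule 1 [Q3 :- T2, R.]; rule 3 [J :- R, T2.]. New: Q3, J.
Round 3: rule 2 [N3 :- Q3, R.]. New: N3.
N3 first appears in round 3.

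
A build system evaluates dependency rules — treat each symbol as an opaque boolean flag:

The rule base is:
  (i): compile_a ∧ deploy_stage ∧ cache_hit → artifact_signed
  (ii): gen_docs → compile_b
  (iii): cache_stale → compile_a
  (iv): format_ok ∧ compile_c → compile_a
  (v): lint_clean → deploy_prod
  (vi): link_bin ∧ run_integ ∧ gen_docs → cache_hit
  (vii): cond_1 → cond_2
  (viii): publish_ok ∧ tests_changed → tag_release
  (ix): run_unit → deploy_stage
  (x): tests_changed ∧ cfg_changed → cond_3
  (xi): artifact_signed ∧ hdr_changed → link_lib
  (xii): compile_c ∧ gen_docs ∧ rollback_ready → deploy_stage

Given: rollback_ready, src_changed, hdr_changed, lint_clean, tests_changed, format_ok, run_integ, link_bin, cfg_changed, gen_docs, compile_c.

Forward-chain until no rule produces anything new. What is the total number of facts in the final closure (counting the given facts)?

19

[1] (ii) [gen_docs → compile_b]; (iv) [format_ok ∧ compile_c → compile_a]; (v) [lint_clean → deploy_prod]; (vi) [link_bin ∧ run_integ ∧ gen_docs → cache_hit]; (x) [tests_changed ∧ cfg_changed → cond_3]; (xii) [compile_c ∧ gen_docs ∧ rollback_ready → deploy_stage]. ⇒ new: compile_b, compile_a, deploy_prod, cache_hit, cond_3, deploy_stage.
[2] (i) [compile_a ∧ deploy_stage ∧ cache_hit → artifact_signed]. ⇒ new: artifact_signed.
[3] (xi) [artifact_signed ∧ hdr_changed → link_lib]. ⇒ new: link_lib.
Closure: {artifact_signed, cache_hit, cfg_changed, compile_a, compile_b, compile_c, cond_3, deploy_prod, deploy_stage, format_ok, gen_docs, hdr_changed, link_bin, link_lib, lint_clean, rollback_ready, run_integ, src_changed, tests_changed} — 19 facts.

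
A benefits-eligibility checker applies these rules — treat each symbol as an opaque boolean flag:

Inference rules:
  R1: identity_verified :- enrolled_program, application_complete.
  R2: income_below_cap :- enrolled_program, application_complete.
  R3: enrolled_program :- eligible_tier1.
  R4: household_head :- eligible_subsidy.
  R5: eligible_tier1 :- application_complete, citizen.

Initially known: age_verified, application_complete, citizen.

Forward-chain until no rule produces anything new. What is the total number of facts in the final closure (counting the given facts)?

Round 1: R5 [eligible_tier1 :- application_complete, citizen.]. Adds eligible_tier1.
Round 2: R3 [enrolled_program :- eligible_tier1.]. Adds enrolled_program.
Round 3: R1 [identity_verified :- enrolled_program, application_complete.]; R2 [income_below_cap :- enrolled_program, application_complete.]. Adds identity_verified, income_below_cap.
Closure: {age_verified, application_complete, citizen, eligible_tier1, enrolled_program, identity_verified, income_below_cap} — 7 facts.

7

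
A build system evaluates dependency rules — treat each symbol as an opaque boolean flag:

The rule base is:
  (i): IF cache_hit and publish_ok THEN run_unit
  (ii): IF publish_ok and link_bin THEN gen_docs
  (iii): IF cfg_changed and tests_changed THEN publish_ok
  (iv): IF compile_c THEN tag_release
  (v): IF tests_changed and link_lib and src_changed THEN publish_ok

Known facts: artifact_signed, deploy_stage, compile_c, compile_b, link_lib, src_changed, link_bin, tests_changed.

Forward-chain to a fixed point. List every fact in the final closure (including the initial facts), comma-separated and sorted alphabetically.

[1] (iv) [IF compile_c THEN tag_release]; (v) [IF tests_changed and link_lib and src_changed THEN publish_ok]. ⇒ new: tag_release, publish_ok.
[2] (ii) [IF publish_ok and link_bin THEN gen_docs]. ⇒ new: gen_docs.

artifact_signed, compile_b, compile_c, deploy_stage, gen_docs, link_bin, link_lib, publish_ok, src_changed, tag_release, tests_changed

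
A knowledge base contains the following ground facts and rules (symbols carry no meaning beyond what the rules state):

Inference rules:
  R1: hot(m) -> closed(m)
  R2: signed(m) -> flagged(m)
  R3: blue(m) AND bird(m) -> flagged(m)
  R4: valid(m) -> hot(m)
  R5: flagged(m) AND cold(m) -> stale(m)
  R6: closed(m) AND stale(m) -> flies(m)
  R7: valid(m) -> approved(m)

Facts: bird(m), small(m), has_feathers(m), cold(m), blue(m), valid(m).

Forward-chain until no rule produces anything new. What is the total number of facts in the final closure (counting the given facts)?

Round 1 — R3, R4, R7, derive flagged(m), hot(m), approved(m).
Round 2 — R1, R5, derive closed(m), stale(m).
Round 3 — R6, derive flies(m).
Closure: {approved(m), bird(m), blue(m), closed(m), cold(m), flagged(m), flies(m), has_feathers(m), hot(m), small(m), stale(m), valid(m)} — 12 facts.

12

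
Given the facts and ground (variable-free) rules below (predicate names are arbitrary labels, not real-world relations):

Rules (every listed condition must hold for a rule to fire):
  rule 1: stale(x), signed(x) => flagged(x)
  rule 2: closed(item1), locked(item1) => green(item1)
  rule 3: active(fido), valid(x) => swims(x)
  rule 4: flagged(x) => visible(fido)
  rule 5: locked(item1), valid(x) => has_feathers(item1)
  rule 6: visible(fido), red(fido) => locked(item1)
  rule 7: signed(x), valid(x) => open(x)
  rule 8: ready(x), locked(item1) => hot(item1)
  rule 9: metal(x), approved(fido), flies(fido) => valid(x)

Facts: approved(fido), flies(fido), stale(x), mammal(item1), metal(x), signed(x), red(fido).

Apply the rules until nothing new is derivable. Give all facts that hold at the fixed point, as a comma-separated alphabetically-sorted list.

approved(fido), flagged(x), flies(fido), has_feathers(item1), locked(item1), mammal(item1), metal(x), open(x), red(fido), signed(x), stale(x), valid(x), visible(fido)

Round 1: rule 1 [stale(x), signed(x) => flagged(x)]; rule 9 [metal(x), approved(fido), flies(fido) => valid(x)]. Adds flagged(x), valid(x).
Round 2: rule 4 [flagged(x) => visible(fido)]; rule 7 [signed(x), valid(x) => open(x)]. Adds visible(fido), open(x).
Round 3: rule 6 [visible(fido), red(fido) => locked(item1)]. Adds locked(item1).
Round 4: rule 5 [locked(item1), valid(x) => has_feathers(item1)]. Adds has_feathers(item1).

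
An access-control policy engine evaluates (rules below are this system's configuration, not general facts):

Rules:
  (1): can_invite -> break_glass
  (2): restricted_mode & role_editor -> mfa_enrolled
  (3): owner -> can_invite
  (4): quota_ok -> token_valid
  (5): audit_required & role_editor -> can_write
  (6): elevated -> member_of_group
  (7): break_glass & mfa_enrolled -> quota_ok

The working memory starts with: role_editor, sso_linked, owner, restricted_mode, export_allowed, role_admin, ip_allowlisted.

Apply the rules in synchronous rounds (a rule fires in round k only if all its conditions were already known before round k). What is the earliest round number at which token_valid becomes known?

Round 1: (2) [restricted_mode & role_editor -> mfa_enrolled]; (3) [owner -> can_invite]. New: mfa_enrolled, can_invite.
Round 2: (1) [can_invite -> break_glass]. New: break_glass.
Round 3: (7) [break_glass & mfa_enrolled -> quota_ok]. New: quota_ok.
Round 4: (4) [quota_ok -> token_valid]. New: token_valid.
token_valid first appears in round 4.

4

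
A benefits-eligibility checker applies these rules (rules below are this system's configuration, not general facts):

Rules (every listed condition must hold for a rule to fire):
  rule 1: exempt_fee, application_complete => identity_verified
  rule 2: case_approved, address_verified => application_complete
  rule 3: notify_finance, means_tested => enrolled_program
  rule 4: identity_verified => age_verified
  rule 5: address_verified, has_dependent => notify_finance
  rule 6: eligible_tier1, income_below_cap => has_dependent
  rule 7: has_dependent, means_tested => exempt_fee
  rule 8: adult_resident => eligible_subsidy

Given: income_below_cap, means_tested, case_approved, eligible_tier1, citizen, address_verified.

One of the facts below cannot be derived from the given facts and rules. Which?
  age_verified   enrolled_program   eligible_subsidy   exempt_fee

eligible_subsidy

Round 1: rule 2 [case_approved, address_verified => application_complete]; rule 6 [eligible_tier1, income_below_cap => has_dependent]. New: application_complete, has_dependent.
Round 2: rule 5 [address_verified, has_dependent => notify_finance]; rule 7 [has_dependent, means_tested => exempt_fee]. New: notify_finance, exempt_fee.
Round 3: rule 1 [exempt_fee, application_complete => identity_verified]; rule 3 [notify_finance, means_tested => enrolled_program]. New: identity_verified, enrolled_program.
Round 4: rule 4 [identity_verified => age_verified]. New: age_verified.
Derived: age_verified (round 4), enrolled_program (round 3), exempt_fee (round 2). eligible_subsidy never appears in any round.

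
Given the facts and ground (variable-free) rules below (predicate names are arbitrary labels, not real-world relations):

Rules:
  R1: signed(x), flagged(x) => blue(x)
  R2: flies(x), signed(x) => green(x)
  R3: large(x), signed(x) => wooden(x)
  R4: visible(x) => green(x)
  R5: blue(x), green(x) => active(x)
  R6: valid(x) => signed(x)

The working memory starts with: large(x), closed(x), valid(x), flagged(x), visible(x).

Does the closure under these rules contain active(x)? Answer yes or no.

Round 1: R4 [visible(x) => green(x)]; R6 [valid(x) => signed(x)]. New: green(x), signed(x).
Round 2: R1 [signed(x), flagged(x) => blue(x)]; R3 [large(x), signed(x) => wooden(x)]. New: blue(x), wooden(x).
Round 3: R5 [blue(x), green(x) => active(x)]. New: active(x).
active(x) appears in round 3, so it is derivable.

yes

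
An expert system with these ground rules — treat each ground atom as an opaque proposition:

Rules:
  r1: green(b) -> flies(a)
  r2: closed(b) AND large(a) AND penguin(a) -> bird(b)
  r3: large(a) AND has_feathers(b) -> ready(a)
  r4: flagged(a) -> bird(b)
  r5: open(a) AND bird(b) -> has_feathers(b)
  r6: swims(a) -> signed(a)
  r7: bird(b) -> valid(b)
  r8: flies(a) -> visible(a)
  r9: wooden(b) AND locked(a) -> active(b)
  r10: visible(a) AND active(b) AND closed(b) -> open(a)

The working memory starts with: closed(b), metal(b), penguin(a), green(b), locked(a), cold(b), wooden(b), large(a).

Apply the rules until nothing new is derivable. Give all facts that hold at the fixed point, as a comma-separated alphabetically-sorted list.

active(b), bird(b), closed(b), cold(b), flies(a), green(b), has_feathers(b), large(a), locked(a), metal(b), open(a), penguin(a), ready(a), valid(b), visible(a), wooden(b)

Round 1 fires r1, r2, r9, giving flies(a), bird(b), active(b).
Round 2 fires r7, r8, giving valid(b), visible(a).
Round 3 fires r10, giving open(a).
Round 4 fires r5, giving has_feathers(b).
Round 5 fires r3, giving ready(a).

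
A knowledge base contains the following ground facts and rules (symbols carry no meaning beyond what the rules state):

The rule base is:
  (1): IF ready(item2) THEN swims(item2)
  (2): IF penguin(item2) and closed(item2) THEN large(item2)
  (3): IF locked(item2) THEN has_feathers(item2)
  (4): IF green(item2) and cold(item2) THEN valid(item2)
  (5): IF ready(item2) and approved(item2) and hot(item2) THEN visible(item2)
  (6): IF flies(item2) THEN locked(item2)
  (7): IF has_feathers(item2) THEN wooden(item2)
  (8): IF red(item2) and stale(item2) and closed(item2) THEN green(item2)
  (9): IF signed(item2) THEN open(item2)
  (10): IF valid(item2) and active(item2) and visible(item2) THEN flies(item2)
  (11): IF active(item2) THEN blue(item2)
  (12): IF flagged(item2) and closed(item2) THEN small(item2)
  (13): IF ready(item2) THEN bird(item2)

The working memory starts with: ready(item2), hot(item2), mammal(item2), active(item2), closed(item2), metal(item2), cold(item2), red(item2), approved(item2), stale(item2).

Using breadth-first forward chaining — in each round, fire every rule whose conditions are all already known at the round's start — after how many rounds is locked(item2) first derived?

Round 1: (1) [IF ready(item2) THEN swims(item2)]; (5) [IF ready(item2) and approved(item2) and hot(item2) THEN visible(item2)]; (8) [IF red(item2) and stale(item2) and closed(item2) THEN green(item2)]; (11) [IF active(item2) THEN blue(item2)]; (13) [IF ready(item2) THEN bird(item2)]. New: swims(item2), visible(item2), green(item2), blue(item2), bird(item2).
Round 2: (4) [IF green(item2) and cold(item2) THEN valid(item2)]. New: valid(item2).
Round 3: (10) [IF valid(item2) and active(item2) and visible(item2) THEN flies(item2)]. New: flies(item2).
Round 4: (6) [IF flies(item2) THEN locked(item2)]. New: locked(item2).
locked(item2) first appears in round 4.

4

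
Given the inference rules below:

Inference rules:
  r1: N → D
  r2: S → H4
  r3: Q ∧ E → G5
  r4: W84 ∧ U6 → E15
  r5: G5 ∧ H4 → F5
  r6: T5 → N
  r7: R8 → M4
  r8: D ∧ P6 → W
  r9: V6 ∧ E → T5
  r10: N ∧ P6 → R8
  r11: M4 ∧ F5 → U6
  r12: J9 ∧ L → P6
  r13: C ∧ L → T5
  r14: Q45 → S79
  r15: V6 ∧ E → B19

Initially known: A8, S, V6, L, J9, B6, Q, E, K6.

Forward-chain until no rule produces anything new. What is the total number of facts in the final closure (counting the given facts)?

Round 1: r2 [S → H4]; r3 [Q ∧ E → G5]; r9 [V6 ∧ E → T5]; r12 [J9 ∧ L → P6]; r15 [V6 ∧ E → B19]. Adds H4, G5, T5, P6, B19.
Round 2: r5 [G5 ∧ H4 → F5]; r6 [T5 → N]. Adds F5, N.
Round 3: r1 [N → D]; r10 [N ∧ P6 → R8]. Adds D, R8.
Round 4: r7 [R8 → M4]; r8 [D ∧ P6 → W]. Adds M4, W.
Round 5: r11 [M4 ∧ F5 → U6]. Adds U6.
Closure: {A8, B19, B6, D, E, F5, G5, H4, J9, K6, L, M4, N, P6, Q, R8, S, T5, U6, V6, W} — 21 facts.

21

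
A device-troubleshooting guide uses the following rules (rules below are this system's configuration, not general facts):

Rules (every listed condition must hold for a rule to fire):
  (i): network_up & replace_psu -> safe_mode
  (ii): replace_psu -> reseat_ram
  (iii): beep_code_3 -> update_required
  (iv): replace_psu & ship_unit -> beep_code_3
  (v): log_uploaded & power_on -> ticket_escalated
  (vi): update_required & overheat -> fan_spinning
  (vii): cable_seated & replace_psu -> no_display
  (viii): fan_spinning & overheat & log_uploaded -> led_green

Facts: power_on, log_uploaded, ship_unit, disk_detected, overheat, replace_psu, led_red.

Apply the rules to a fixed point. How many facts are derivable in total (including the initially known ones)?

13

Round 1: (ii) [replace_psu -> reseat_ram]; (iv) [replace_psu & ship_unit -> beep_code_3]; (v) [log_uploaded & power_on -> ticket_escalated]. New: reseat_ram, beep_code_3, ticket_escalated.
Round 2: (iii) [beep_code_3 -> update_required]. New: update_required.
Round 3: (vi) [update_required & overheat -> fan_spinning]. New: fan_spinning.
Round 4: (viii) [fan_spinning & overheat & log_uploaded -> led_green]. New: led_green.
Closure: {beep_code_3, disk_detected, fan_spinning, led_green, led_red, log_uploaded, overheat, power_on, replace_psu, reseat_ram, ship_unit, ticket_escalated, update_required} — 13 facts.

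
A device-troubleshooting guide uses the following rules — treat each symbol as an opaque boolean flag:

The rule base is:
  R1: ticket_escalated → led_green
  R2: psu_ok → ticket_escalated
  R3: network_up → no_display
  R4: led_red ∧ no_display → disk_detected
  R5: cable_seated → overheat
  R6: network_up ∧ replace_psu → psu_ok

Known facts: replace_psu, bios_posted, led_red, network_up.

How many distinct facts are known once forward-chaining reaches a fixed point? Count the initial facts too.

9

Round 1: R3 [network_up → no_display]; R6 [network_up ∧ replace_psu → psu_ok]. Adds no_display, psu_ok.
Round 2: R2 [psu_ok → ticket_escalated]; R4 [led_red ∧ no_display → disk_detected]. Adds ticket_escalated, disk_detected.
Round 3: R1 [ticket_escalated → led_green]. Adds led_green.
Closure: {bios_posted, disk_detected, led_green, led_red, network_up, no_display, psu_ok, replace_psu, ticket_escalated} — 9 facts.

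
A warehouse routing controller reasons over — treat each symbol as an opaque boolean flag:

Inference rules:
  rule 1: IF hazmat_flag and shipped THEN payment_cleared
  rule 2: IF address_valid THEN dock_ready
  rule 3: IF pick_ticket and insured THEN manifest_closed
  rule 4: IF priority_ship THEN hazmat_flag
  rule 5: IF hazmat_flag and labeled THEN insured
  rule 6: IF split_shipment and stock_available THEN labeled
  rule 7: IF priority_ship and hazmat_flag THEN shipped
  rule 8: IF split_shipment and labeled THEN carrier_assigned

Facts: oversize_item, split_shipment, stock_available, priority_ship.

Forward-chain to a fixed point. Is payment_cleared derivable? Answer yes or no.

yes

Round 1: rule 4 [IF priority_ship THEN hazmat_flag]; rule 6 [IF split_shipment and stock_available THEN labeled]. New: hazmat_flag, labeled.
Round 2: rule 5 [IF hazmat_flag and labeled THEN insured]; rule 7 [IF priority_ship and hazmat_flag THEN shipped]; rule 8 [IF split_shipment and labeled THEN carrier_assigned]. New: insured, shipped, carrier_assigned.
Round 3: rule 1 [IF hazmat_flag and shipped THEN payment_cleared]. New: payment_cleared.
payment_cleared appears in round 3, so it is derivable.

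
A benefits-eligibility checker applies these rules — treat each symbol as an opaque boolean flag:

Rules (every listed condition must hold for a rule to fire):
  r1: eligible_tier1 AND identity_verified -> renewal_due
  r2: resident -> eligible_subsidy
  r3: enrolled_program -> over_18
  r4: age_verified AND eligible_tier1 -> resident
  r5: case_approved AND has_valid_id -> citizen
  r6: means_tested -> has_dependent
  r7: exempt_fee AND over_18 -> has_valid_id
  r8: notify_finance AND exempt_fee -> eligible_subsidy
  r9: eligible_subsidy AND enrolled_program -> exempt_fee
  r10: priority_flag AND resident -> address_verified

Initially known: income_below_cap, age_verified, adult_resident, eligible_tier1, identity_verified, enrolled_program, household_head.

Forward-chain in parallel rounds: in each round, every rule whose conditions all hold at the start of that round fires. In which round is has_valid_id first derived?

Round 1 fires r1, r3, r4, giving renewal_due, over_18, resident.
Round 2 fires r2, giving eligible_subsidy.
Round 3 fires r9, giving exempt_fee.
Round 4 fires r7, giving has_valid_id.
has_valid_id first appears in round 4.

4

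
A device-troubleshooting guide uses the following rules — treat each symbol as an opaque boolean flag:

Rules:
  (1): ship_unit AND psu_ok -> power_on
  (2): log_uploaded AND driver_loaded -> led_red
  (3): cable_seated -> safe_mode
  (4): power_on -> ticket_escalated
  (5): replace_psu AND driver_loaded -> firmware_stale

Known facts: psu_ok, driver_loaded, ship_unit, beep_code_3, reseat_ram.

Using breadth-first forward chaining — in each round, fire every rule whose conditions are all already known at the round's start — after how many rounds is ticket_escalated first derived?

2

Round 1: (1) [ship_unit AND psu_ok -> power_on]. New: power_on.
Round 2: (4) [power_on -> ticket_escalated]. New: ticket_escalated.
ticket_escalated first appears in round 2.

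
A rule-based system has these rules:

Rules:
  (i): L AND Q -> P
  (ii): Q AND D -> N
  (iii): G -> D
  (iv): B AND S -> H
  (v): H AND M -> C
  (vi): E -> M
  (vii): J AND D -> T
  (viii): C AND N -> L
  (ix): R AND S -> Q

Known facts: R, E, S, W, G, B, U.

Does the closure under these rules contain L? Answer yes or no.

Round 1: (iii) [G -> D]; (iv) [B AND S -> H]; (vi) [E -> M]; (ix) [R AND S -> Q]. Adds D, H, M, Q.
Round 2: (ii) [Q AND D -> N]; (v) [H AND M -> C]. Adds N, C.
Round 3: (viii) [C AND N -> L]. Adds L.
Round 4: (i) [L AND Q -> P]. Adds P.
L appears in round 3, so it is derivable.

yes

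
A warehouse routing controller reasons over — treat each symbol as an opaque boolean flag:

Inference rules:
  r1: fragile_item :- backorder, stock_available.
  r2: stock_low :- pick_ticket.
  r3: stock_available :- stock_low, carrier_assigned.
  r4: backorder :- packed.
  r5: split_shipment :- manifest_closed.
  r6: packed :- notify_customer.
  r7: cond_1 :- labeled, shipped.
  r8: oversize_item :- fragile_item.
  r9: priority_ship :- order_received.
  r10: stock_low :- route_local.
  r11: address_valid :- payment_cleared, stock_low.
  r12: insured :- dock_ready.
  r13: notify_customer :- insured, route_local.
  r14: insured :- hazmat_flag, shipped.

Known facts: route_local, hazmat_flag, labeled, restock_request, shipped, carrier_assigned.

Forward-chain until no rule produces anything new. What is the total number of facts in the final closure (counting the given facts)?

15

Round 1 — r7, r10, r14, derive cond_1, stock_low, insured.
Round 2 — r3, r13, derive stock_available, notify_customer.
Round 3 — r6, derive packed.
Round 4 — r4, derive backorder.
Round 5 — r1, derive fragile_item.
Round 6 — r8, derive oversize_item.
Closure: {backorder, carrier_assigned, cond_1, fragile_item, hazmat_flag, insured, labeled, notify_customer, oversize_item, packed, restock_request, route_local, shipped, stock_available, stock_low} — 15 facts.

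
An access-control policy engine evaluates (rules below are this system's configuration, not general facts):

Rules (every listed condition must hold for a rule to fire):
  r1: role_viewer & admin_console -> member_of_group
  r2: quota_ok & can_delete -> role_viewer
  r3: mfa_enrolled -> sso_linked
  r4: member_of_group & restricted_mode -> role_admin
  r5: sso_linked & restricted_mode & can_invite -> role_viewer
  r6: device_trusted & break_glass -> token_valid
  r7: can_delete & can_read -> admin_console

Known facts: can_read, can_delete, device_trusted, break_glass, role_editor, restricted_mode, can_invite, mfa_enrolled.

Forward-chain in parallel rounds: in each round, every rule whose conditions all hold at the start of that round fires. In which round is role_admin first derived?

Round 1: r3 [mfa_enrolled -> sso_linked]; r6 [device_trusted & break_glass -> token_valid]; r7 [can_delete & can_read -> admin_console]. New: sso_linked, token_valid, admin_console.
Round 2: r5 [sso_linked & restricted_mode & can_invite -> role_viewer]. New: role_viewer.
Round 3: r1 [role_viewer & admin_console -> member_of_group]. New: member_of_group.
Round 4: r4 [member_of_group & restricted_mode -> role_admin]. New: role_admin.
role_admin first appears in round 4.

4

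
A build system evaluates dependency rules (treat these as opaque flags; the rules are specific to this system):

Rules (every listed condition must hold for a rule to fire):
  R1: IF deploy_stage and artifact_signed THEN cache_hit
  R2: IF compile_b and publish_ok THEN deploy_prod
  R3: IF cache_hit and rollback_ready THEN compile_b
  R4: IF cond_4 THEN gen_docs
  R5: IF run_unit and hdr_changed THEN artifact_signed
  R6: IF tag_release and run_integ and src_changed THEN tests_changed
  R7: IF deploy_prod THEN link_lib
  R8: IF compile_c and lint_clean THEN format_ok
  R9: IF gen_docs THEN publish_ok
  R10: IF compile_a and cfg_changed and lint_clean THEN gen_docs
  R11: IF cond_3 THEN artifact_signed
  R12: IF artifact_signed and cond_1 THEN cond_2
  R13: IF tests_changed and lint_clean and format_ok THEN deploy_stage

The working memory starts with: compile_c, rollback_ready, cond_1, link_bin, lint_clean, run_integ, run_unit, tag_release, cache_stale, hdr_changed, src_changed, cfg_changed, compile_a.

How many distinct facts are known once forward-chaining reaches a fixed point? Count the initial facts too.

Round 1: R5 [IF run_unit and hdr_changed THEN artifact_signed]; R6 [IF tag_release and run_integ and src_changed THEN tests_changed]; R8 [IF compile_c and lint_clean THEN format_ok]; R10 [IF compile_a and cfg_changed and lint_clean THEN gen_docs]. Adds artifact_signed, tests_changed, format_ok, gen_docs.
Round 2: R9 [IF gen_docs THEN publish_ok]; R12 [IF artifact_signed and cond_1 THEN cond_2]; R13 [IF tests_changed and lint_clean and format_ok THEN deploy_stage]. Adds publish_ok, cond_2, deploy_stage.
Round 3: R1 [IF deploy_stage and artifact_signed THEN cache_hit]. Adds cache_hit.
Round 4: R3 [IF cache_hit and rollback_ready THEN compile_b]. Adds compile_b.
Round 5: R2 [IF compile_b and publish_ok THEN deploy_prod]. Adds deploy_prod.
Round 6: R7 [IF deploy_prod THEN link_lib]. Adds link_lib.
Closure: {artifact_signed, cache_hit, cache_stale, cfg_changed, compile_a, compile_b, compile_c, cond_1, cond_2, deploy_prod, deploy_stage, format_ok, gen_docs, hdr_changed, link_bin, link_lib, lint_clean, publish_ok, rollback_ready, run_integ, run_unit, src_changed, tag_release, tests_changed} — 24 facts.

24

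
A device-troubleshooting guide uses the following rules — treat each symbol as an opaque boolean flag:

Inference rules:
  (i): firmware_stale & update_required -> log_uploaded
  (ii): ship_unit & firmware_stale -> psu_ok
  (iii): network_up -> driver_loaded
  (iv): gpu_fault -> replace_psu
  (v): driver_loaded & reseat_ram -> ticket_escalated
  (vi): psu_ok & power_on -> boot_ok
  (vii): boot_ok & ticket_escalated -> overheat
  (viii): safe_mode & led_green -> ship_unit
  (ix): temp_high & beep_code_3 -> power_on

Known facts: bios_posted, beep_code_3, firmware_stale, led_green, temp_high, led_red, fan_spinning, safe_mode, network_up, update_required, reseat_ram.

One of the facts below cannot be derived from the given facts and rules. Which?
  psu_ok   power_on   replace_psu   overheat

Round 1 fires (i), (iii), (viii), (ix), giving log_uploaded, driver_loaded, ship_unit, power_on.
Round 2 fires (ii), (v), giving psu_ok, ticket_escalated.
Round 3 fires (vi), giving boot_ok.
Round 4 fires (vii), giving overheat.
Derived: power_on (round 1), psu_ok (round 2), overheat (round 4). replace_psu never appears in any round.

replace_psu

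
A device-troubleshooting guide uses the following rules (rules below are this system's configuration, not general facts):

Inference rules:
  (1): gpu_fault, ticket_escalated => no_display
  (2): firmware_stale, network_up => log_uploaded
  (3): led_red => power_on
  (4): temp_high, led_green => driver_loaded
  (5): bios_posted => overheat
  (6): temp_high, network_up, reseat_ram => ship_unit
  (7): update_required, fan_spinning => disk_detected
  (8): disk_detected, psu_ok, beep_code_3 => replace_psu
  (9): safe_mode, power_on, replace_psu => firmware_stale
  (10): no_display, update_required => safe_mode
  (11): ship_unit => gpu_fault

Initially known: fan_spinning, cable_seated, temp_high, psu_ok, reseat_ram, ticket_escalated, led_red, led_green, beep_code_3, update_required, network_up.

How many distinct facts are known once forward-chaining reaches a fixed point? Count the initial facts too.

Round 1 fires (3), (4), (6), (7), giving power_on, driver_loaded, ship_unit, disk_detected.
Round 2 fires (8), (11), giving replace_psu, gpu_fault.
Round 3 fires (1), giving no_display.
Round 4 fires (10), giving safe_mode.
Round 5 fires (9), giving firmware_stale.
Round 6 fires (2), giving log_uploaded.
Closure: {beep_code_3, cable_seated, disk_detected, driver_loaded, fan_spinning, firmware_stale, gpu_fault, led_green, led_red, log_uploaded, network_up, no_display, power_on, psu_ok, replace_psu, reseat_ram, safe_mode, ship_unit, temp_high, ticket_escalated, update_required} — 21 facts.

21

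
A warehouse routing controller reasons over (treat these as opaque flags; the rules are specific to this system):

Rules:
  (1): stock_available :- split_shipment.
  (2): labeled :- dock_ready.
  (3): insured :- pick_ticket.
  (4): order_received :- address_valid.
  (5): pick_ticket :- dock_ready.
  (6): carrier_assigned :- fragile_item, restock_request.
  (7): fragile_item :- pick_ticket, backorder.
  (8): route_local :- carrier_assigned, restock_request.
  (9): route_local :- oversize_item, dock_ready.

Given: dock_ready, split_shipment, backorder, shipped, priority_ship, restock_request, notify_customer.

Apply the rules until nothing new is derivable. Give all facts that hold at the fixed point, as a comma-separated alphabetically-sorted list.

Round 1: (1) [stock_available :- split_shipment.]; (2) [labeled :- dock_ready.]; (5) [pick_ticket :- dock_ready.]. New: stock_available, labeled, pick_ticket.
Round 2: (3) [insured :- pick_ticket.]; (7) [fragile_item :- pick_ticket, backorder.]. New: insured, fragile_item.
Round 3: (6) [carrier_assigned :- fragile_item, restock_request.]. New: carrier_assigned.
Round 4: (8) [route_local :- carrier_assigned, restock_request.]. New: route_local.

backorder, carrier_assigned, dock_ready, fragile_item, insured, labeled, notify_customer, pick_ticket, priority_ship, restock_request, route_local, shipped, split_shipment, stock_available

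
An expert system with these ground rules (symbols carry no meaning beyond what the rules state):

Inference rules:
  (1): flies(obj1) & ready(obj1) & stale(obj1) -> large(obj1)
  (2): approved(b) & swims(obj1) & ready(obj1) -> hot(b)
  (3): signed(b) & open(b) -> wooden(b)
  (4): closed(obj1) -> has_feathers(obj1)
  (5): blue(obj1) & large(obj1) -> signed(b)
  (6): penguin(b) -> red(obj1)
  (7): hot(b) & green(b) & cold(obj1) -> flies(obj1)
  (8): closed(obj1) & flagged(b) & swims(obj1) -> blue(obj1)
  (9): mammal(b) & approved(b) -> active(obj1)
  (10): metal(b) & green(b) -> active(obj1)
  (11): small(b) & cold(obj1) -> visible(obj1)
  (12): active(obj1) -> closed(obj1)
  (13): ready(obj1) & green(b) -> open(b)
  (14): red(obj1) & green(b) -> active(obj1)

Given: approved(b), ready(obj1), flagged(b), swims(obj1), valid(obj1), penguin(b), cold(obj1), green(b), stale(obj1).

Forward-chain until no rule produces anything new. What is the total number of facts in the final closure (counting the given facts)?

Round 1 — (2), (6), (13), derive hot(b), red(obj1), open(b).
Round 2 — (7), (14), derive flies(obj1), active(obj1).
Round 3 — (1), (12), derive large(obj1), closed(obj1).
Round 4 — (4), (8), derive has_feathers(obj1), blue(obj1).
Round 5 — (5), derive signed(b).
Round 6 — (3), derive wooden(b).
Closure: {active(obj1), approved(b), blue(obj1), closed(obj1), cold(obj1), flagged(b), flies(obj1), green(b), has_feathers(obj1), hot(b), large(obj1), open(b), penguin(b), ready(obj1), red(obj1), signed(b), stale(obj1), swims(obj1), valid(obj1), wooden(b)} — 20 facts.

20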